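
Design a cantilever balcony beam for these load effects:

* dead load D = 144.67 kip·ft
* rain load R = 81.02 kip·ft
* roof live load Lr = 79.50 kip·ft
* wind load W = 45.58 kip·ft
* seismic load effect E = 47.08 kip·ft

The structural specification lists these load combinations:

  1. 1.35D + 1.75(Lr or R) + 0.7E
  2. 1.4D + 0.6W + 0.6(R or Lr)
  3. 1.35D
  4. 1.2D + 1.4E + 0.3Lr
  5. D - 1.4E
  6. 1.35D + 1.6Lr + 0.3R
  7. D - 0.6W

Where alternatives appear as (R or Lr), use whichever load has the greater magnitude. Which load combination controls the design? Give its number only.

Combination 1

(Lr or R) → R = 81.02 kip·ft; (R or Lr) → R = 81.02 kip·ft.
1. 1.35(144.67) + 1.75(81.02) + 0.7(47.08) = 370.05
2. 1.4(144.67) + 0.6(45.58) + 0.6(81.02) = 278.50
3. 1.35(144.67) = 195.30
4. 1.2(144.67) + 1.4(47.08) + 0.3(79.50) = 263.37
5. 1.0(144.67) - 1.4(47.08) = 78.76
6. 1.35(144.67) + 1.6(79.50) + 0.3(81.02) = 346.81
7. 1.0(144.67) - 0.6(45.58) = 117.32
The largest value is 370.05 kip·ft from combination 1.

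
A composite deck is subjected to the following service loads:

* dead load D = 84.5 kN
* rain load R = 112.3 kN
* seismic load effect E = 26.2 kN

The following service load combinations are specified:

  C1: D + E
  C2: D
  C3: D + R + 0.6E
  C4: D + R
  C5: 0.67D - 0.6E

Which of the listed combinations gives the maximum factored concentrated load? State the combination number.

Combination 3

C1: 1.0(84.5) + 1.0(26.2) = 84.50 + 26.20 = 110.70
C2: 1.0(84.5) = 84.50
C3: 1.0(84.5) + 1.0(112.3) + 0.6(26.2) = 84.50 + 112.30 + 15.72 = 212.52
C4: 1.0(84.5) + 1.0(112.3) = 84.50 + 112.30 = 196.80
C5: 0.67(84.5) - 0.6(26.2) = 56.62 - 15.72 = 40.90
The largest value is 212.52 kN from combination 3.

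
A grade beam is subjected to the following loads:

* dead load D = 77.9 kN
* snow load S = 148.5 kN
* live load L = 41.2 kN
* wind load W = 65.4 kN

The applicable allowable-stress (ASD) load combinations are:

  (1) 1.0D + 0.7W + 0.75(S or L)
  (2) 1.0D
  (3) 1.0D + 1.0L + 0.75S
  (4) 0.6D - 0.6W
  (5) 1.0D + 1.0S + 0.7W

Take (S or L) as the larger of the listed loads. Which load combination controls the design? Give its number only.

Combination 5

(S or L) → S = 148.5 kN.
(1) 1.0(77.9) + 0.7(65.4) + 0.75(148.5) = 77.9 + 45.8 + 111.4 = 235.1
(2) 1.0(77.9) = 77.9
(3) 1.0(77.9) + 1.0(41.2) + 0.75(148.5) = 77.9 + 41.2 + 111.4 = 230.5
(4) 0.6(77.9) - 0.6(65.4) = 46.7 - 39.2 = 7.5
(5) 1.0(77.9) + 1.0(148.5) + 0.7(65.4) = 77.9 + 148.5 + 45.8 = 272.2
The largest value is 272.2 kN from combination 5.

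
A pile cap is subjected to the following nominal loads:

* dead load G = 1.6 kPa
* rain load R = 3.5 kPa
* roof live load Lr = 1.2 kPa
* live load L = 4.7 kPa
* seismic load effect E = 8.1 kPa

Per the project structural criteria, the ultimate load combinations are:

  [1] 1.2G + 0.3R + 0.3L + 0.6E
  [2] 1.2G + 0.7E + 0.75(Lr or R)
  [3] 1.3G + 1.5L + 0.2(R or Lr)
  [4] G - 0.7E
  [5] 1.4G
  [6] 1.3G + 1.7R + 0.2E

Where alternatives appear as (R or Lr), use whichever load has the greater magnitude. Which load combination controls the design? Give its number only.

(Lr or R) → R = 3.5 kPa; (R or Lr) → R = 3.5 kPa.
[1] 1.2(1.6) + 0.3(3.5) + 0.3(4.7) + 0.6(8.1) = 1.92 + 1.05 + 1.41 + 4.86 = 9.24
[2] 1.2(1.6) + 0.7(8.1) + 0.75(3.5) = 1.92 + 5.67 + 2.63 = 10.22
[3] 1.3(1.6) + 1.5(4.7) + 0.2(3.5) = 2.08 + 7.05 + 0.70 = 9.83
[4] 1.0(1.6) - 0.7(8.1) = 1.60 - 5.67 = -4.07
[5] 1.4(1.6) = 2.24
[6] 1.3(1.6) + 1.7(3.5) + 0.2(8.1) = 2.08 + 5.95 + 1.62 = 9.65
The largest value is 10.22 kPa from combination 2.

Combination 2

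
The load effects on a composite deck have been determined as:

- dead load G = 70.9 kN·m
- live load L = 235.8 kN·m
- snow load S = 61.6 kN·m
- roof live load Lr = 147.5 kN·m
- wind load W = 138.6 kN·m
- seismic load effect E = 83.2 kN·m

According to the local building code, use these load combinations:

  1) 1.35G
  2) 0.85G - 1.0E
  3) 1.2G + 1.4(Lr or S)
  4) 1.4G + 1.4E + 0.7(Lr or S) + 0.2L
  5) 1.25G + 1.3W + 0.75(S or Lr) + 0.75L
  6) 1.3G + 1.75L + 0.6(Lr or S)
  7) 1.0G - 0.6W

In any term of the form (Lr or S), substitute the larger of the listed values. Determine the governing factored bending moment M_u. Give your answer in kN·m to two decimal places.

593.32 kN·m

(Lr or S) → Lr = 147.5 kN·m; (S or Lr) → Lr = 147.5 kN·m.
1) 1.35(70.9) = 95.72
2) 0.85(70.9) - 1.0(83.2) = -22.94
3) 1.2(70.9) + 1.4(147.5) = 85.08 + 206.50 = 291.58
4) 1.4(70.9) + 1.4(83.2) + 0.7(147.5) + 0.2(235.8) = 99.26 + 116.48 + 103.25 + 47.16 = 366.15
5) 1.25(70.9) + 1.3(138.6) + 0.75(147.5) + 0.75(235.8) = 556.28
6) 1.3(70.9) + 1.75(235.8) + 0.6(147.5) = 92.17 + 412.65 + 88.50 = 593.32
7) 1.0(70.9) - 0.6(138.6) = 70.90 - 83.16 = -12.26
Maximum is from combination 6.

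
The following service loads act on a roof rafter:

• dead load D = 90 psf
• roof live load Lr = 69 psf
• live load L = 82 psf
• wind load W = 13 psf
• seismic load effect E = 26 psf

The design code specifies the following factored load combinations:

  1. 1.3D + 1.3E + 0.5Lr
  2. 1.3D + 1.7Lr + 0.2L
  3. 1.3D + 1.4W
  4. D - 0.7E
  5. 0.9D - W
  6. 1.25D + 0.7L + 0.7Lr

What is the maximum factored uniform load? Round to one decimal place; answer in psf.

1. 1.3(90) + 1.3(26) + 0.5(69) = 117.0 + 33.8 + 34.5 = 185.3
2. 1.3(90) + 1.7(69) + 0.2(82) = 117.0 + 117.3 + 16.4 = 250.7
3. 1.3(90) + 1.4(13) = 117.0 + 18.2 = 135.2
4. 1.0(90) - 0.7(26) = 90.0 - 18.2 = 71.8
5. 0.9(90) - 1.0(13) = 81.0 - 13.0 = 68.0
6. 1.25(90) + 0.7(82) + 0.7(69) = 112.5 + 57.4 + 48.3 = 218.2
Combination 2 governs: q_u = 250.7 psf.

250.7 psf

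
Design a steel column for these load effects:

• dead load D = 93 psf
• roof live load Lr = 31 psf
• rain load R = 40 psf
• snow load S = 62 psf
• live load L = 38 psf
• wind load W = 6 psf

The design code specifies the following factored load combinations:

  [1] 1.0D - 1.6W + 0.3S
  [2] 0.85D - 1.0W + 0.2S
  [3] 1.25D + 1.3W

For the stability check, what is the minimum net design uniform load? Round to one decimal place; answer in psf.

85.5 psf

[1] 1.0(93) - 1.6(6) + 0.3(62) = 93.0 - 9.6 + 18.6 = 102.0
[2] 0.85(93) - 1.0(6) + 0.2(62) = 79.1 - 6.0 + 12.4 = 85.5
[3] 1.25(93) + 1.3(6) = 116.3 + 7.8 = 124.1
Combination 2 gives the minimum: 85.5 psf.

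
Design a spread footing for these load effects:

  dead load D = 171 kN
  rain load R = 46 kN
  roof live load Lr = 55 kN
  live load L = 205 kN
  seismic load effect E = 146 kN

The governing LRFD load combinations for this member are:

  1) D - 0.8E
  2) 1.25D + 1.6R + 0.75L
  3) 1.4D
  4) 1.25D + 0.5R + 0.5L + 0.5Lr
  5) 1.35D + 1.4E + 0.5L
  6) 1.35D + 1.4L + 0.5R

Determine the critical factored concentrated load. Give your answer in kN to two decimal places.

1) 1.0(171) - 0.8(146) = 171.00 - 116.80 = 54.20
2) 1.25(171) + 1.6(46) + 0.75(205) = 213.75 + 73.60 + 153.75 = 441.10
3) 1.4(171) = 239.40
4) 1.25(171) + 0.5(46) + 0.5(205) + 0.5(55) = 213.75 + 23.00 + 102.50 + 27.50 = 366.75
5) 1.35(171) + 1.4(146) + 0.5(205) = 230.85 + 204.40 + 102.50 = 537.75
6) 1.35(171) + 1.4(205) + 0.5(46) = 230.85 + 287.00 + 23.00 = 540.85
Combination 6 governs: P_u = 540.85 kN.

540.85 kN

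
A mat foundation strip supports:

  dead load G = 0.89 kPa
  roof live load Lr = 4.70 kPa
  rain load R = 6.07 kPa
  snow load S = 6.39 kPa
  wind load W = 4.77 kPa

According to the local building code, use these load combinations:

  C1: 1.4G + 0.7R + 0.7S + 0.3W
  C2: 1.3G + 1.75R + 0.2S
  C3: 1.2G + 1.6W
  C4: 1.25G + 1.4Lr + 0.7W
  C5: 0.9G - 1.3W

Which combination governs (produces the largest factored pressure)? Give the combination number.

C1: 1.4(0.89) + 0.7(6.07) + 0.7(6.39) + 0.3(4.77) = 1.25 + 4.25 + 4.47 + 1.43 = 11.40
C2: 1.3(0.89) + 1.75(6.07) + 0.2(6.39) = 1.16 + 10.62 + 1.28 = 13.06
C3: 1.2(0.89) + 1.6(4.77) = 1.07 + 7.63 = 8.70
C4: 1.25(0.89) + 1.4(4.70) + 0.7(4.77) = 1.11 + 6.58 + 3.34 = 11.03
C5: 0.9(0.89) - 1.3(4.77) = 0.80 - 6.20 = -5.40
The largest value is 13.06 kPa from combination 2.

Combination 2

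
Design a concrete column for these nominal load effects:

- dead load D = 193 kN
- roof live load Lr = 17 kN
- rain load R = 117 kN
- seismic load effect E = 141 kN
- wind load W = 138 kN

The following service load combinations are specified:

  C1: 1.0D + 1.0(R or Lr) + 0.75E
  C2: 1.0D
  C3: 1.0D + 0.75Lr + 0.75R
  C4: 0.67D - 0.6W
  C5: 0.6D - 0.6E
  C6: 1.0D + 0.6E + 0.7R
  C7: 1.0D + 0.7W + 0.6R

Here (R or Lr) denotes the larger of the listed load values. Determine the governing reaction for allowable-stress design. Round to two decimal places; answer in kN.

(R or Lr) → R = 117 kN.
C1: 1.0(193) + 1.0(117) + 0.75(141) = 193.00 + 117.00 + 105.75 = 415.75
C2: 1.0(193) = 193.00
C3: 1.0(193) + 0.75(17) + 0.75(117) = 193.00 + 12.75 + 87.75 = 293.50
C4: 0.67(193) - 0.6(138) = 129.31 - 82.80 = 46.51
C5: 0.6(193) - 0.6(141) = 115.80 - 84.60 = 31.20
C6: 1.0(193) + 0.6(141) + 0.7(117) = 193.00 + 84.60 + 81.90 = 359.50
C7: 1.0(193) + 0.7(138) + 0.6(117) = 193.00 + 96.60 + 70.20 = 359.80
Maximum is from combination 1.

415.75 kN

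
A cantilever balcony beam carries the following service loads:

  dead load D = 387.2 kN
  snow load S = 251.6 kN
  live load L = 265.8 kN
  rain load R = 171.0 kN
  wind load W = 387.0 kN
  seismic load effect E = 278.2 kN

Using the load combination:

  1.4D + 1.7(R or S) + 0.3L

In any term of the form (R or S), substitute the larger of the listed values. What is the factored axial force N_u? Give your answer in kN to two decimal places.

1049.54 kN

(R or S) → S = 251.6 kN.
1.4(387.2) + 1.7(251.6) + 0.3(265.8) = 542.08 + 427.72 + 79.74 = 1049.54
N_u = 1049.54 kN.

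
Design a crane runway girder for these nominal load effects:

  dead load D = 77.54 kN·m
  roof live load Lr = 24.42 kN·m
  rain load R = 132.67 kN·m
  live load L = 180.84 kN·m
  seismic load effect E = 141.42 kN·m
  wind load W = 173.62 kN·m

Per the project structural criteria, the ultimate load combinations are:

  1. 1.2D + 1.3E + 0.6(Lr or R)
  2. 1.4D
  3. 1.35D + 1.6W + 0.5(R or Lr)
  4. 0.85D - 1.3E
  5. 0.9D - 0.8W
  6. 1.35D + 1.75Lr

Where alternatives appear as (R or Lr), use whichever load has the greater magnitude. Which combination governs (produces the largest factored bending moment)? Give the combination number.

Combination 3

(Lr or R) → R = 132.67 kN·m; (R or Lr) → R = 132.67 kN·m.
1. 1.2(77.54) + 1.3(141.42) + 0.6(132.67) = 93.05 + 183.85 + 79.60 = 356.50
2. 1.4(77.54) = 108.56
3. 1.35(77.54) + 1.6(173.62) + 0.5(132.67) = 104.68 + 277.79 + 66.34 = 448.81
4. 0.85(77.54) - 1.3(141.42) = 65.91 - 183.85 = -117.94
5. 0.9(77.54) - 0.8(173.62) = 69.79 - 138.90 = -69.11
6. 1.35(77.54) + 1.75(24.42) = 147.41
The largest value is 448.81 kN·m from combination 3.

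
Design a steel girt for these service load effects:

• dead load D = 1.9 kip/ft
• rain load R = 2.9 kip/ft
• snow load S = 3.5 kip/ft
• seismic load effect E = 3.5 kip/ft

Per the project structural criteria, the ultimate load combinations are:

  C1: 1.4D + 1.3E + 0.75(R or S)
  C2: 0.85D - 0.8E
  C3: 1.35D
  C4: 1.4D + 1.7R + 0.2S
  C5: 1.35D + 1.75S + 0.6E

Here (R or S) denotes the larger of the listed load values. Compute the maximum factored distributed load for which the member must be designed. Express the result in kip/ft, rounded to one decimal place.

10.8 kip/ft

(R or S) → S = 3.5 kip/ft.
C1: 1.4(1.9) + 1.3(3.5) + 0.75(3.5) = 9.8
C2: 0.85(1.9) - 0.8(3.5) = 1.6 - 2.8 = -1.2
C3: 1.35(1.9) = 2.6
C4: 1.4(1.9) + 1.7(2.9) + 0.2(3.5) = 2.7 + 4.9 + 0.7 = 8.3
C5: 1.35(1.9) + 1.75(3.5) + 0.6(3.5) = 2.6 + 6.1 + 2.1 = 10.8
The controlling combination is 5, giving 10.8 kip/ft.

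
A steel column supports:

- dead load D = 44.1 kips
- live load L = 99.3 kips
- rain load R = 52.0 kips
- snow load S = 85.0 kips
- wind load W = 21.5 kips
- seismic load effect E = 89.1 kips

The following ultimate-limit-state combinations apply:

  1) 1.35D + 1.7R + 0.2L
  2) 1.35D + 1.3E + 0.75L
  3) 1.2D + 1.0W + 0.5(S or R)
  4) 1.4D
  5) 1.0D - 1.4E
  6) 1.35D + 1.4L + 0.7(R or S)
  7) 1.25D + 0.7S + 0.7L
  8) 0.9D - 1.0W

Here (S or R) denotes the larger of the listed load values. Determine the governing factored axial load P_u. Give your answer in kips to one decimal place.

(S or R) → S = 85.0 kips; (R or S) → S = 85.0 kips.
1) 1.35(44.1) + 1.7(52.0) + 0.2(99.3) = 167.8
2) 1.35(44.1) + 1.3(89.1) + 0.75(99.3) = 249.8
3) 1.2(44.1) + 1.0(21.5) + 0.5(85.0) = 116.9
4) 1.4(44.1) = 61.7
5) 1.0(44.1) - 1.4(89.1) = -80.6
6) 1.35(44.1) + 1.4(99.3) + 0.7(85.0) = 258.1
7) 1.25(44.1) + 0.7(85.0) + 0.7(99.3) = 184.1
8) 0.9(44.1) - 1.0(21.5) = 18.2
Maximum is from combination 6.

258.1 kips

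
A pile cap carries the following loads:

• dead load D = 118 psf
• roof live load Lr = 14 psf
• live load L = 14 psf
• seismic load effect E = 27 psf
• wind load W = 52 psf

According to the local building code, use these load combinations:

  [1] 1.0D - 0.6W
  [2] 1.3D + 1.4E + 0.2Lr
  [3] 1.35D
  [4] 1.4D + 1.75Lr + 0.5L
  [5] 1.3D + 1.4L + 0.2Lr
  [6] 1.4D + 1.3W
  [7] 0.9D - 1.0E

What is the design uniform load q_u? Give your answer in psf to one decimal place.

[1] 1.0(118) - 0.6(52) = 118.0 - 31.2 = 86.8
[2] 1.3(118) + 1.4(27) + 0.2(14) = 153.4 + 37.8 + 2.8 = 194.0
[3] 1.35(118) = 159.3
[4] 1.4(118) + 1.75(14) + 0.5(14) = 165.2 + 24.5 + 7.0 = 196.7
[5] 1.3(118) + 1.4(14) + 0.2(14) = 153.4 + 19.6 + 2.8 = 175.8
[6] 1.4(118) + 1.3(52) = 165.2 + 67.6 = 232.8
[7] 0.9(118) - 1.0(27) = 106.2 - 27.0 = 79.2
Maximum is from combination 6.

232.8 psf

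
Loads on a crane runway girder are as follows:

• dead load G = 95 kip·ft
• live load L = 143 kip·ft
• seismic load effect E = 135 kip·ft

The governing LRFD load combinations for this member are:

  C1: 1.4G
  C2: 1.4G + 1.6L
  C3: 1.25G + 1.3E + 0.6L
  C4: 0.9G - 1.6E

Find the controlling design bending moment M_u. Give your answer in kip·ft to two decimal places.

C1: 1.4(95) = 133.00
C2: 1.4(95) + 1.6(143) = 133.00 + 228.80 = 361.80
C3: 1.25(95) + 1.3(135) + 0.6(143) = 118.75 + 175.50 + 85.80 = 380.05
C4: 0.9(95) - 1.6(135) = 85.50 - 216.00 = -130.50
Maximum is from combination 3.

380.05 kip·ft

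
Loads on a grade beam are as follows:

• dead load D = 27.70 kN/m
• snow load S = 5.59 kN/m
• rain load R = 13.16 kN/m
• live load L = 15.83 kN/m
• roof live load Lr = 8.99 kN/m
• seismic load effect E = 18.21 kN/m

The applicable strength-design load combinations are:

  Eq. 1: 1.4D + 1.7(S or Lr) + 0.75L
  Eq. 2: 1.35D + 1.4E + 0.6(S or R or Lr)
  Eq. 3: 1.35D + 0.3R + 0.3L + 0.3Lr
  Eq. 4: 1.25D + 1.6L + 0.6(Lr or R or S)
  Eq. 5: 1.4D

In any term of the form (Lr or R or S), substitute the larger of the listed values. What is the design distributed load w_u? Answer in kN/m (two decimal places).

70.79 kN/m

(S or Lr) → Lr = 8.99 kN/m; (S or R or Lr) → R = 13.16 kN/m; (Lr or R or S) → R = 13.16 kN/m.
Eq. 1: 1.4(27.70) + 1.7(8.99) + 0.75(15.83) = 65.94
Eq. 2: 1.35(27.70) + 1.4(18.21) + 0.6(13.16) = 70.79
Eq. 3: 1.35(27.70) + 0.3(13.16) + 0.3(15.83) + 0.3(8.99) = 48.79
Eq. 4: 1.25(27.70) + 1.6(15.83) + 0.6(13.16) = 67.85
Eq. 5: 1.4(27.70) = 38.78
The controlling combination is 2, giving 70.79 kN/m.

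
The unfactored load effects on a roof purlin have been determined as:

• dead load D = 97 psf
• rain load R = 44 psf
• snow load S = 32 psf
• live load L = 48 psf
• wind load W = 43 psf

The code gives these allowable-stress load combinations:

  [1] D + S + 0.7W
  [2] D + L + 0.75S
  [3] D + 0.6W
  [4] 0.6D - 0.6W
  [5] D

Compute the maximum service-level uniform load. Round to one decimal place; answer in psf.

[1] 1.0(97) + 1.0(32) + 0.7(43) = 97.0 + 32.0 + 30.1 = 159.1
[2] 1.0(97) + 1.0(48) + 0.75(32) = 97.0 + 48.0 + 24.0 = 169.0
[3] 1.0(97) + 0.6(43) = 97.0 + 25.8 = 122.8
[4] 0.6(97) - 0.6(43) = 58.2 - 25.8 = 32.4
[5] 1.0(97) = 97.0
The controlling combination is 2, giving 169.0 psf.

169.0 psf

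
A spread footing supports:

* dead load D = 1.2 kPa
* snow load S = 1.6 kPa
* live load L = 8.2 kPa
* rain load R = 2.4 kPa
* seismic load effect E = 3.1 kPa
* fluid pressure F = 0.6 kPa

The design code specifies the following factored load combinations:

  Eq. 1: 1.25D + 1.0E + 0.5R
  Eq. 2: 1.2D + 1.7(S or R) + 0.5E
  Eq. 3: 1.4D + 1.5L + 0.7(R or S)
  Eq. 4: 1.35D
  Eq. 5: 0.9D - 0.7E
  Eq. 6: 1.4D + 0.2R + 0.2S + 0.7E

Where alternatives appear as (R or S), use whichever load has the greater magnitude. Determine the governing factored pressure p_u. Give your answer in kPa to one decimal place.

15.7 kPa

(S or R) → R = 2.4 kPa; (R or S) → R = 2.4 kPa.
Eq. 1: 1.25(1.2) + 1.0(3.1) + 0.5(2.4) = 1.5 + 3.1 + 1.2 = 5.8
Eq. 2: 1.2(1.2) + 1.7(2.4) + 0.5(3.1) = 1.4 + 4.1 + 1.6 = 7.1
Eq. 3: 1.4(1.2) + 1.5(8.2) + 0.7(2.4) = 1.7 + 12.3 + 1.7 = 15.7
Eq. 4: 1.35(1.2) = 1.6
Eq. 5: 0.9(1.2) - 0.7(3.1) = 1.1 - 2.2 = -1.1
Eq. 6: 1.4(1.2) + 0.2(2.4) + 0.2(1.6) + 0.7(3.1) = 1.7 + 0.5 + 0.3 + 2.2 = 4.7
Maximum is from combination 3.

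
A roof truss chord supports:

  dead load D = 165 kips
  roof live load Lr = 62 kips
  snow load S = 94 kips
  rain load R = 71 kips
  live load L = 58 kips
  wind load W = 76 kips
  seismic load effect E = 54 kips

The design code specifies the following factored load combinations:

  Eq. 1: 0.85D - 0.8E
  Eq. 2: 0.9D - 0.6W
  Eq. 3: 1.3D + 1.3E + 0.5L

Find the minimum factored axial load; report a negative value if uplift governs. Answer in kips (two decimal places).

97.05 kips

Eq. 1: 0.85(165) - 0.8(54) = 140.25 - 43.20 = 97.05
Eq. 2: 0.9(165) - 0.6(76) = 148.50 - 45.60 = 102.90
Eq. 3: 1.3(165) + 1.3(54) + 0.5(58) = 214.50 + 70.20 + 29.00 = 313.70
Combination 1 gives the minimum: 97.05 kips.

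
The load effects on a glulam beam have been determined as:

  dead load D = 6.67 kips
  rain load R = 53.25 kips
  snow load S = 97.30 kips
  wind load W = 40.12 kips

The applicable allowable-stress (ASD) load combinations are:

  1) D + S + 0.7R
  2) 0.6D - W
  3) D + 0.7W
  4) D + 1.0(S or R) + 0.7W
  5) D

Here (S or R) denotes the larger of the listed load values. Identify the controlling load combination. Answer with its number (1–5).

(S or R) → S = 97.30 kips.
1) 1.0(6.67) + 1.0(97.30) + 0.7(53.25) = 141.25
2) 0.6(6.67) - 1.0(40.12) = -36.12
3) 1.0(6.67) + 0.7(40.12) = 34.75
4) 1.0(6.67) + 1.0(97.30) + 0.7(40.12) = 132.05
5) 1.0(6.67) = 6.67
The largest value is 141.25 kips from combination 1.

Combination 1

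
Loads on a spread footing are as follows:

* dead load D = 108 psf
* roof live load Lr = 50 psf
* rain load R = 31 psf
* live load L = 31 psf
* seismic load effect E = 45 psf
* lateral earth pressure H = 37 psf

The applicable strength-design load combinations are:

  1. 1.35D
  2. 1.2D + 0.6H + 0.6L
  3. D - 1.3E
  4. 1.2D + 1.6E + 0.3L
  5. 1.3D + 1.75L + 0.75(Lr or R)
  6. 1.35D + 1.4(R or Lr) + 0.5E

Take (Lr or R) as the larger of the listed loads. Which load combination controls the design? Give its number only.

(Lr or R) → Lr = 50 psf; (R or Lr) → Lr = 50 psf.
1. 1.35(108) = 145.80
2. 1.2(108) + 0.6(37) + 0.6(31) = 129.60 + 22.20 + 18.60 = 170.40
3. 1.0(108) - 1.3(45) = 108.00 - 58.50 = 49.50
4. 1.2(108) + 1.6(45) + 0.3(31) = 129.60 + 72.00 + 9.30 = 210.90
5. 1.3(108) + 1.75(31) + 0.75(50) = 140.40 + 54.25 + 37.50 = 232.15
6. 1.35(108) + 1.4(50) + 0.5(45) = 145.80 + 70.00 + 22.50 = 238.30
The largest value is 238.30 psf from combination 6.

Combination 6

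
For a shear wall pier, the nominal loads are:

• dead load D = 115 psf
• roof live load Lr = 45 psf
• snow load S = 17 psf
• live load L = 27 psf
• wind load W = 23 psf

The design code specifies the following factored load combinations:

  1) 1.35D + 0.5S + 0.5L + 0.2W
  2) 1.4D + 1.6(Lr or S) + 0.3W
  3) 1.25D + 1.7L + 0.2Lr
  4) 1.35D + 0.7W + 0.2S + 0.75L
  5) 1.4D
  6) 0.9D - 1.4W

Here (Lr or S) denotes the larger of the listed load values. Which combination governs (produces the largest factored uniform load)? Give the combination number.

(Lr or S) → Lr = 45 psf.
1) 1.35(115) + 0.5(17) + 0.5(27) + 0.2(23) = 155.3 + 8.5 + 13.5 + 4.6 = 181.9
2) 1.4(115) + 1.6(45) + 0.3(23) = 161.0 + 72.0 + 6.9 = 239.9
3) 1.25(115) + 1.7(27) + 0.2(45) = 143.8 + 45.9 + 9.0 = 198.7
4) 1.35(115) + 0.7(23) + 0.2(17) + 0.75(27) = 195.0
5) 1.4(115) = 161.0
6) 0.9(115) - 1.4(23) = 103.5 - 32.2 = 71.3
The largest value is 239.9 psf from combination 2.

Combination 2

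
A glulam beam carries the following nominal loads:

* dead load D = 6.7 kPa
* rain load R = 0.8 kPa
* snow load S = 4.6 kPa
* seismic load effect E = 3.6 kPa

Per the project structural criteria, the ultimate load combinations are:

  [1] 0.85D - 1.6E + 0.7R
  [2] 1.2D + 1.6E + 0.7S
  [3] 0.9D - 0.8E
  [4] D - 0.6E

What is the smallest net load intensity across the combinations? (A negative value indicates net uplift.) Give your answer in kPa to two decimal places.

0.50 kPa

[1] 0.85(6.7) - 1.6(3.6) + 0.7(0.8) = 0.50
[2] 1.2(6.7) + 1.6(3.6) + 0.7(4.6) = 17.02
[3] 0.9(6.7) - 0.8(3.6) = 3.15
[4] 1.0(6.7) - 0.6(3.6) = 4.54
Combination 1 gives the minimum: 0.50 kPa.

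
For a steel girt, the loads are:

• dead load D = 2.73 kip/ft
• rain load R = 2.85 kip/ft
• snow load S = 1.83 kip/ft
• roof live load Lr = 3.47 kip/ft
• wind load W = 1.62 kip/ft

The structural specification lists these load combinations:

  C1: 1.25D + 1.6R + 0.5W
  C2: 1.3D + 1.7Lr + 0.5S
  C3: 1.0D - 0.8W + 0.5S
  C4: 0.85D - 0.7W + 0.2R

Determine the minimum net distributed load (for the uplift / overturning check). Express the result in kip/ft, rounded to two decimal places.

1.76 kip/ft

C1: 1.25(2.73) + 1.6(2.85) + 0.5(1.62) = 3.41 + 4.56 + 0.81 = 8.78
C2: 1.3(2.73) + 1.7(3.47) + 0.5(1.83) = 10.36
C3: 1.0(2.73) - 0.8(1.62) + 0.5(1.83) = 2.73 - 1.30 + 0.92 = 2.35
C4: 0.85(2.73) - 0.7(1.62) + 0.2(2.85) = 2.32 - 1.13 + 0.57 = 1.76
Combination 4 gives the minimum: 1.76 kip/ft.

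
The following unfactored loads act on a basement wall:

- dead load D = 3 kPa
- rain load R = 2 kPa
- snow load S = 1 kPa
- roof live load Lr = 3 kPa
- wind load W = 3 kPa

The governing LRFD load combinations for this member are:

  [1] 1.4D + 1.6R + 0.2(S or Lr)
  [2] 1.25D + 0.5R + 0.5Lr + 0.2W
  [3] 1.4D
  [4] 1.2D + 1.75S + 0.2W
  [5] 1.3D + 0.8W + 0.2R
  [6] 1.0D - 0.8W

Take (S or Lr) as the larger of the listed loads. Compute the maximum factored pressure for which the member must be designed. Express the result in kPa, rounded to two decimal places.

8.00 kPa

(S or Lr) → Lr = 3 kPa.
[1] 1.4(3) + 1.6(2) + 0.2(3) = 4.20 + 3.20 + 0.60 = 8.00
[2] 1.25(3) + 0.5(2) + 0.5(3) + 0.2(3) = 3.75 + 1.00 + 1.50 + 0.60 = 6.85
[3] 1.4(3) = 4.20
[4] 1.2(3) + 1.75(1) + 0.2(3) = 3.60 + 1.75 + 0.60 = 5.95
[5] 1.3(3) + 0.8(3) + 0.2(2) = 3.90 + 2.40 + 0.40 = 6.70
[6] 1.0(3) - 0.8(3) = 3.00 - 2.40 = 0.60
Maximum is from combination 1.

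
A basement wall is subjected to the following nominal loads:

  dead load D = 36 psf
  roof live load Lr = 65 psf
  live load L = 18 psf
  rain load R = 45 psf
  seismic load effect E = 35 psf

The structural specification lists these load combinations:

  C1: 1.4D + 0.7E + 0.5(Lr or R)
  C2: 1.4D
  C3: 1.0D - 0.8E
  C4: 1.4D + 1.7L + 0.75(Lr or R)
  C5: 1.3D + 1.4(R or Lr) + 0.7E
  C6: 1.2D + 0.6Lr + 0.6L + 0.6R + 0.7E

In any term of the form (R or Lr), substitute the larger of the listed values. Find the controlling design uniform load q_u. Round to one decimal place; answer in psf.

162.3 psf

(Lr or R) → Lr = 65 psf; (R or Lr) → Lr = 65 psf.
C1: 1.4(36) + 0.7(35) + 0.5(65) = 50.4 + 24.5 + 32.5 = 107.4
C2: 1.4(36) = 50.4
C3: 1.0(36) - 0.8(35) = 36.0 - 28.0 = 8.0
C4: 1.4(36) + 1.7(18) + 0.75(65) = 50.4 + 30.6 + 48.8 = 129.8
C5: 1.3(36) + 1.4(65) + 0.7(35) = 46.8 + 91.0 + 24.5 = 162.3
C6: 1.2(36) + 0.6(65) + 0.6(18) + 0.6(45) + 0.7(35) = 43.2 + 39.0 + 10.8 + 27.0 + 24.5 = 144.5
Maximum is from combination 5.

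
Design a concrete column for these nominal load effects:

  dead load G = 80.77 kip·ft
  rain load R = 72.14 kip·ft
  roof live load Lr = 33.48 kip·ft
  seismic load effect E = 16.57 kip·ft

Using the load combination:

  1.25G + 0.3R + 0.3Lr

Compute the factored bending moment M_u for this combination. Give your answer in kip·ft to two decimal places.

1.25(80.77) + 0.3(72.14) + 0.3(33.48) = 132.65
M_u = 132.65 kip·ft.

132.65 kip·ft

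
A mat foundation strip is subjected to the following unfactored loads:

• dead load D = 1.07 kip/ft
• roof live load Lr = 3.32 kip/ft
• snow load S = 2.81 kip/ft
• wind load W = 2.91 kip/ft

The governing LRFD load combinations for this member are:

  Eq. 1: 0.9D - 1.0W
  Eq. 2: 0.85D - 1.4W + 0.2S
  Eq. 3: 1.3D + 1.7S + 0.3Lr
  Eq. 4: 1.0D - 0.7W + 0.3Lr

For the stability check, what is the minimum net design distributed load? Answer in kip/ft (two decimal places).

-2.60 kip/ft

Eq. 1: 0.9(1.07) - 1.0(2.91) = 0.96 - 2.91 = -1.95
Eq. 2: 0.85(1.07) - 1.4(2.91) + 0.2(2.81) = 0.91 - 4.07 + 0.56 = -2.60
Eq. 3: 1.3(1.07) + 1.7(2.81) + 0.3(3.32) = 7.16
Eq. 4: 1.0(1.07) - 0.7(2.91) + 0.3(3.32) = 1.07 - 2.04 + 1.00 = 0.03
Combination 2 gives the minimum: -2.60 kip/ft.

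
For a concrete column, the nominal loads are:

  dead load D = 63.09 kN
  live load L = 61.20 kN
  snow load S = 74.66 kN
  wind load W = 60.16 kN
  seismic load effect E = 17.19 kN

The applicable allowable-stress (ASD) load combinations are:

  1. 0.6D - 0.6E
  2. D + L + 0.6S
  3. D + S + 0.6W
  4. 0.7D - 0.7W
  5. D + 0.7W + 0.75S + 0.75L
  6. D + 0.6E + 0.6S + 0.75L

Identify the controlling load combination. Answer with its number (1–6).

1. 0.6(63.09) - 0.6(17.19) = 37.85 - 10.31 = 27.54
2. 1.0(63.09) + 1.0(61.20) + 0.6(74.66) = 63.09 + 61.20 + 44.80 = 169.09
3. 1.0(63.09) + 1.0(74.66) + 0.6(60.16) = 63.09 + 74.66 + 36.10 = 173.85
4. 0.7(63.09) - 0.7(60.16) = 44.16 - 42.11 = 2.05
5. 1.0(63.09) + 0.7(60.16) + 0.75(74.66) + 0.75(61.20) = 63.09 + 42.11 + 56.00 + 45.90 = 207.10
6. 1.0(63.09) + 0.6(17.19) + 0.6(74.66) + 0.75(61.20) = 63.09 + 10.31 + 44.80 + 45.90 = 164.10
The largest value is 207.10 kN from combination 5.

Combination 5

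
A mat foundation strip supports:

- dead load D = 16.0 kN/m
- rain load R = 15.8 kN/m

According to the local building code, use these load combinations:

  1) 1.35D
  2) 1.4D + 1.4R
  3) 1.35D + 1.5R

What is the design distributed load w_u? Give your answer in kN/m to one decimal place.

45.3 kN/m

1) 1.35(16.0) = 21.6
2) 1.4(16.0) + 1.4(15.8) = 22.4 + 22.1 = 44.5
3) 1.35(16.0) + 1.5(15.8) = 21.6 + 23.7 = 45.3
Combination 3 governs: w_u = 45.3 kN/m.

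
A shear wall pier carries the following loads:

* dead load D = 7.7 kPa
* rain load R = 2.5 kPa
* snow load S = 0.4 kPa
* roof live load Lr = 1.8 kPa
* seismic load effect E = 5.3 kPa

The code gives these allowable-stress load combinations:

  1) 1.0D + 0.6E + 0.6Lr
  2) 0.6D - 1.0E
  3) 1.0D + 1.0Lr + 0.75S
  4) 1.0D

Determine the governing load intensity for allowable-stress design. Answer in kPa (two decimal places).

11.96 kPa

1) 1.0(7.7) + 0.6(5.3) + 0.6(1.8) = 7.70 + 3.18 + 1.08 = 11.96
2) 0.6(7.7) - 1.0(5.3) = 4.62 - 5.30 = -0.68
3) 1.0(7.7) + 1.0(1.8) + 0.75(0.4) = 7.70 + 1.80 + 0.30 = 9.80
4) 1.0(7.7) = 7.70
Combination 1 governs: q = 11.96 kPa.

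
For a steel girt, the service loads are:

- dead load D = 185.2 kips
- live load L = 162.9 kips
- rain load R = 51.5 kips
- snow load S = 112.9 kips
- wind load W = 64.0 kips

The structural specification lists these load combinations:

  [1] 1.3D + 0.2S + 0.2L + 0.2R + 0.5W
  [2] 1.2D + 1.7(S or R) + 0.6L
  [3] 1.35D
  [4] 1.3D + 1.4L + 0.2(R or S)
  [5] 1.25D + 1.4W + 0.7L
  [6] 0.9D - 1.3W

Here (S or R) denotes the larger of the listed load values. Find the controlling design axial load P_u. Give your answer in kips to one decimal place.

511.9 kips

(S or R) → S = 112.9 kips; (R or S) → S = 112.9 kips.
[1] 1.3(185.2) + 0.2(112.9) + 0.2(162.9) + 0.2(51.5) + 0.5(64.0) = 338.2
[2] 1.2(185.2) + 1.7(112.9) + 0.6(162.9) = 511.9
[3] 1.35(185.2) = 250.0
[4] 1.3(185.2) + 1.4(162.9) + 0.2(112.9) = 491.4
[5] 1.25(185.2) + 1.4(64.0) + 0.7(162.9) = 231.5 + 89.6 + 114.0 = 435.1
[6] 0.9(185.2) - 1.3(64.0) = 166.7 - 83.2 = 83.5
Combination 2 governs: P_u = 511.9 kips.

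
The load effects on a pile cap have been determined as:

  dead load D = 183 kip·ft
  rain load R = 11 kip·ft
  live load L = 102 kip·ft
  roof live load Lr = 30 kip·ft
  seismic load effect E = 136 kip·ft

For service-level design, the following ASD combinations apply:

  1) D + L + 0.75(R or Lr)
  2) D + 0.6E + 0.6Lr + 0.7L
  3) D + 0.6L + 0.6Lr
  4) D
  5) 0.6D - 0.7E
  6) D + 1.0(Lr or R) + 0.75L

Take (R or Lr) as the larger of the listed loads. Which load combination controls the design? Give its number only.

(R or Lr) → Lr = 30 kip·ft; (Lr or R) → Lr = 30 kip·ft.
1) 1.0(183) + 1.0(102) + 0.75(30) = 183.00 + 102.00 + 22.50 = 307.50
2) 1.0(183) + 0.6(136) + 0.6(30) + 0.7(102) = 183.00 + 81.60 + 18.00 + 71.40 = 354.00
3) 1.0(183) + 0.6(102) + 0.6(30) = 183.00 + 61.20 + 18.00 = 262.20
4) 1.0(183) = 183.00
5) 0.6(183) - 0.7(136) = 109.80 - 95.20 = 14.60
6) 1.0(183) + 1.0(30) + 0.75(102) = 183.00 + 30.00 + 76.50 = 289.50
The largest value is 354.00 kip·ft from combination 2.

Combination 2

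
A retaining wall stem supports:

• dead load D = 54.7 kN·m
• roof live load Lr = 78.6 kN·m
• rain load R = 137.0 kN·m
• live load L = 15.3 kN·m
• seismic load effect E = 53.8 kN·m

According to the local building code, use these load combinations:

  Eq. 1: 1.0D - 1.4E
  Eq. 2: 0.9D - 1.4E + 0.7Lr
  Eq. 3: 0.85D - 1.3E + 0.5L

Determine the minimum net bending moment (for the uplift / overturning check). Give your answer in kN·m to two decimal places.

-20.62 kN·m

Eq. 1: 1.0(54.7) - 1.4(53.8) = -20.62
Eq. 2: 0.9(54.7) - 1.4(53.8) + 0.7(78.6) = 28.93
Eq. 3: 0.85(54.7) - 1.3(53.8) + 0.5(15.3) = -15.80
Combination 1 gives the minimum: -20.62 kN·m.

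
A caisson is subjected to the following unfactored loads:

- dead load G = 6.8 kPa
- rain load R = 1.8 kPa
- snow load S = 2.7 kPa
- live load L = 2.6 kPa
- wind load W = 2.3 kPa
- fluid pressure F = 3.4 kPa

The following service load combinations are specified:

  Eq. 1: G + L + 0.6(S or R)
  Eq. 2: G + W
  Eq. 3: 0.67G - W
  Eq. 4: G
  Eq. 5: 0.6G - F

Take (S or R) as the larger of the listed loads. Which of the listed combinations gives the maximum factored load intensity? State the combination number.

Combination 1

(S or R) → S = 2.7 kPa.
Eq. 1: 1.0(6.8) + 1.0(2.6) + 0.6(2.7) = 6.80 + 2.60 + 1.62 = 11.02
Eq. 2: 1.0(6.8) + 1.0(2.3) = 6.80 + 2.30 = 9.10
Eq. 3: 0.67(6.8) - 1.0(2.3) = 4.56 - 2.30 = 2.26
Eq. 4: 1.0(6.8) = 6.80
Eq. 5: 0.6(6.8) - 1.0(3.4) = 4.08 - 3.40 = 0.68
The largest value is 11.02 kPa from combination 1.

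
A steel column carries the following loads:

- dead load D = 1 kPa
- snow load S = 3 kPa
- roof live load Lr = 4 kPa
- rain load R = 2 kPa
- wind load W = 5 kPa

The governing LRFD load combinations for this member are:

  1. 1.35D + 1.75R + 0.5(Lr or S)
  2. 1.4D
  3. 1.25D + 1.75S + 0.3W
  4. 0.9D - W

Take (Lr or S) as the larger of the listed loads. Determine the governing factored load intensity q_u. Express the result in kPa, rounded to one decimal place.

8.0 kPa

(Lr or S) → Lr = 4 kPa.
1. 1.35(1) + 1.75(2) + 0.5(4) = 1.4 + 3.5 + 2.0 = 6.9
2. 1.4(1) = 1.4
3. 1.25(1) + 1.75(3) + 0.3(5) = 8.0
4. 0.9(1) - 1.0(5) = 0.9 - 5.0 = -4.1
Maximum is from combination 3.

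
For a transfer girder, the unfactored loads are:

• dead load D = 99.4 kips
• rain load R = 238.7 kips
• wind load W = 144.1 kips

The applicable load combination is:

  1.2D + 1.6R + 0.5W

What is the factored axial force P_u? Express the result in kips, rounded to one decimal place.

1.2(99.4) + 1.6(238.7) + 0.5(144.1) = 119.3 + 381.9 + 72.1 = 573.3
P_u = 573.3 kips.

573.3 kips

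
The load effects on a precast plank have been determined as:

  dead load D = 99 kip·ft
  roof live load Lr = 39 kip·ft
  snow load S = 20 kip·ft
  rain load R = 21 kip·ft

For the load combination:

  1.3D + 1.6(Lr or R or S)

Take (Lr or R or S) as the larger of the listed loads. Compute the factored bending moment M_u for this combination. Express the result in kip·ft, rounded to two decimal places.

191.10 kip·ft

(Lr or R or S) → Lr = 39 kip·ft.
1.3(99) + 1.6(39) = 128.70 + 62.40 = 191.10
M_u = 191.10 kip·ft.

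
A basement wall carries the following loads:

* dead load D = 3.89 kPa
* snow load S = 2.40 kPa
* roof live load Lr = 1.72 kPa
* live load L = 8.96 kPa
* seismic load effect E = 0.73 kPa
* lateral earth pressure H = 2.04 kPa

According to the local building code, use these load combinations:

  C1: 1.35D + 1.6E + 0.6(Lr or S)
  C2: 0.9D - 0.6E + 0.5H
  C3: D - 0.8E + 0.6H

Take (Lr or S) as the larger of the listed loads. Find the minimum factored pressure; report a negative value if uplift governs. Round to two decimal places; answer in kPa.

4.08 kPa

(Lr or S) → S = 2.40 kPa.
C1: 1.35(3.89) + 1.6(0.73) + 0.6(2.40) = 7.86
C2: 0.9(3.89) - 0.6(0.73) + 0.5(2.04) = 4.08
C3: 1.0(3.89) - 0.8(0.73) + 0.6(2.04) = 4.53
Combination 2 gives the minimum: 4.08 kPa.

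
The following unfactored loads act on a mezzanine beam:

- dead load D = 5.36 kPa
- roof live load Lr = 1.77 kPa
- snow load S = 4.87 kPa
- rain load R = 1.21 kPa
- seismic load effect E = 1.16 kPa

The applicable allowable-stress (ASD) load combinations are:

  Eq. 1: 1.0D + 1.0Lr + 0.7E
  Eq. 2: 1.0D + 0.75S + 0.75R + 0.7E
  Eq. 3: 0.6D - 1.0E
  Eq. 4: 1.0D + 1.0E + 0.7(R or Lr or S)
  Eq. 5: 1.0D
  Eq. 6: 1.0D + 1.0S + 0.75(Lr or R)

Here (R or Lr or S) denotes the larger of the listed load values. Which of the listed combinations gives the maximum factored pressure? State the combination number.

Combination 6

(R or Lr or S) → S = 4.87 kPa; (Lr or R) → Lr = 1.77 kPa.
Eq. 1: 1.0(5.36) + 1.0(1.77) + 0.7(1.16) = 7.94
Eq. 2: 1.0(5.36) + 0.75(4.87) + 0.75(1.21) + 0.7(1.16) = 10.73
Eq. 3: 0.6(5.36) - 1.0(1.16) = 2.06
Eq. 4: 1.0(5.36) + 1.0(1.16) + 0.7(4.87) = 9.93
Eq. 5: 1.0(5.36) = 5.36
Eq. 6: 1.0(5.36) + 1.0(4.87) + 0.75(1.77) = 11.56
The largest value is 11.56 kPa from combination 6.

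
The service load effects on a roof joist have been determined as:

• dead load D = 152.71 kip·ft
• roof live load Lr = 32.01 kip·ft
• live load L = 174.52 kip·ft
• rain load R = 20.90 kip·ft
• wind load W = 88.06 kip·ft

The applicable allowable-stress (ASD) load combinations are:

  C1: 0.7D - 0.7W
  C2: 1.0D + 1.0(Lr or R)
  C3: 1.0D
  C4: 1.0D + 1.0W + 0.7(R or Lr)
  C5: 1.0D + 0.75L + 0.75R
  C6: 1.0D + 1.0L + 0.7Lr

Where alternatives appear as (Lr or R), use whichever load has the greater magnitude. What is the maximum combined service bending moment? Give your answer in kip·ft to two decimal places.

(Lr or R) → Lr = 32.01 kip·ft; (R or Lr) → Lr = 32.01 kip·ft.
C1: 0.7(152.71) - 0.7(88.06) = 106.90 - 61.64 = 45.26
C2: 1.0(152.71) + 1.0(32.01) = 152.71 + 32.01 = 184.72
C3: 1.0(152.71) = 152.71
C4: 1.0(152.71) + 1.0(88.06) + 0.7(32.01) = 152.71 + 88.06 + 22.41 = 263.18
C5: 1.0(152.71) + 0.75(174.52) + 0.75(20.90) = 152.71 + 130.89 + 15.68 = 299.28
C6: 1.0(152.71) + 1.0(174.52) + 0.7(32.01) = 152.71 + 174.52 + 22.41 = 349.64
Combination 6 governs: M = 349.64 kip·ft.

349.64 kip·ft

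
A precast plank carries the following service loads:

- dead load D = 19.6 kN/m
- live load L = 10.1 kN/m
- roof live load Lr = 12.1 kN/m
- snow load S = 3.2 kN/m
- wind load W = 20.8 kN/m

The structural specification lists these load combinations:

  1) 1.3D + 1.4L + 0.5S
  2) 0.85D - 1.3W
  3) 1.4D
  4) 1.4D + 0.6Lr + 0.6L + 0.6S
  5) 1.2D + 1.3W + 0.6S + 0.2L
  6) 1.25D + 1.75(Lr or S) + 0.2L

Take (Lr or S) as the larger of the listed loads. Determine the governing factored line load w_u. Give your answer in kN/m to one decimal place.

(Lr or S) → Lr = 12.1 kN/m.
1) 1.3(19.6) + 1.4(10.1) + 0.5(3.2) = 25.5 + 14.1 + 1.6 = 41.2
2) 0.85(19.6) - 1.3(20.8) = -10.4
3) 1.4(19.6) = 27.4
4) 1.4(19.6) + 0.6(12.1) + 0.6(10.1) + 0.6(3.2) = 27.4 + 7.3 + 6.1 + 1.9 = 42.7
5) 1.2(19.6) + 1.3(20.8) + 0.6(3.2) + 0.2(10.1) = 54.5
6) 1.25(19.6) + 1.75(12.1) + 0.2(10.1) = 24.5 + 21.2 + 2.0 = 47.7
Combination 5 governs: w_u = 54.5 kN/m.

54.5 kN/m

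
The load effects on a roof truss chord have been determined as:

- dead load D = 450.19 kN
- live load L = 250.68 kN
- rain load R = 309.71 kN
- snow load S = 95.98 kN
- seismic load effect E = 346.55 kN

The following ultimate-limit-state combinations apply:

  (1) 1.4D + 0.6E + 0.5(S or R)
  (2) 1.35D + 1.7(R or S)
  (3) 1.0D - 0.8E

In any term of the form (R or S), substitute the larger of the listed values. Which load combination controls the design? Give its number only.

Combination 2

(S or R) → R = 309.71 kN; (R or S) → R = 309.71 kN.
(1) 1.4(450.19) + 0.6(346.55) + 0.5(309.71) = 993.05
(2) 1.35(450.19) + 1.7(309.71) = 1134.26
(3) 1.0(450.19) - 0.8(346.55) = 172.95
The largest value is 1134.26 kN from combination 2.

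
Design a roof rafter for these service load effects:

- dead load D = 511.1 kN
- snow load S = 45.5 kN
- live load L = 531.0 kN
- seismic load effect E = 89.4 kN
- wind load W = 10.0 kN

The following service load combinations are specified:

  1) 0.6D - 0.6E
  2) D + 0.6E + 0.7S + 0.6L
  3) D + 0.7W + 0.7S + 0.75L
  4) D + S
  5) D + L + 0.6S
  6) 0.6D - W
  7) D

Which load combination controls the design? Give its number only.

Combination 5

1) 0.6(511.1) - 0.6(89.4) = 253.0
2) 1.0(511.1) + 0.6(89.4) + 0.7(45.5) + 0.6(531.0) = 511.1 + 53.6 + 31.9 + 318.6 = 915.2
3) 1.0(511.1) + 0.7(10.0) + 0.7(45.5) + 0.75(531.0) = 948.2
4) 1.0(511.1) + 1.0(45.5) = 511.1 + 45.5 = 556.6
5) 1.0(511.1) + 1.0(531.0) + 0.6(45.5) = 511.1 + 531.0 + 27.3 = 1069.4
6) 0.6(511.1) - 1.0(10.0) = 306.7 - 10.0 = 296.7
7) 1.0(511.1) = 511.1
The largest value is 1069.4 kN from combination 5.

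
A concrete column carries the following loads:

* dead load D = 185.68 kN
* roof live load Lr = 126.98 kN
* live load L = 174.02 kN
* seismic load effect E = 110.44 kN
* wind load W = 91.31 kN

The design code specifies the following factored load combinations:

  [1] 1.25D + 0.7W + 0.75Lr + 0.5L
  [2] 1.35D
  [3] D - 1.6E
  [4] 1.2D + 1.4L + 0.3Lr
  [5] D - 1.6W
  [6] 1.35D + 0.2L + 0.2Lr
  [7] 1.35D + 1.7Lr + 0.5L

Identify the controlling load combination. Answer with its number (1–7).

[1] 1.25(185.68) + 0.7(91.31) + 0.75(126.98) + 0.5(174.02) = 478.26
[2] 1.35(185.68) = 250.67
[3] 1.0(185.68) - 1.6(110.44) = 185.68 - 176.70 = 8.98
[4] 1.2(185.68) + 1.4(174.02) + 0.3(126.98) = 222.82 + 243.63 + 38.09 = 504.54
[5] 1.0(185.68) - 1.6(91.31) = 185.68 - 146.10 = 39.58
[6] 1.35(185.68) + 0.2(174.02) + 0.2(126.98) = 250.67 + 34.80 + 25.40 = 310.87
[7] 1.35(185.68) + 1.7(126.98) + 0.5(174.02) = 553.54
The largest value is 553.54 kN from combination 7.

Combination 7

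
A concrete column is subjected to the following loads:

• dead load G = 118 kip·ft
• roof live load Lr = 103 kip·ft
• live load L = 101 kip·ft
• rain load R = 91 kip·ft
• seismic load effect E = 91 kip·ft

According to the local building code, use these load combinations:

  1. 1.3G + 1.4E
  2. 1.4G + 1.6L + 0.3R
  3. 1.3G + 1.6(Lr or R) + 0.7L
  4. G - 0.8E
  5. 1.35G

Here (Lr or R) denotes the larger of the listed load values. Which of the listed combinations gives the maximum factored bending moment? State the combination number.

Combination 3

(Lr or R) → Lr = 103 kip·ft.
1. 1.3(118) + 1.4(91) = 153.40 + 127.40 = 280.80
2. 1.4(118) + 1.6(101) + 0.3(91) = 165.20 + 161.60 + 27.30 = 354.10
3. 1.3(118) + 1.6(103) + 0.7(101) = 153.40 + 164.80 + 70.70 = 388.90
4. 1.0(118) - 0.8(91) = 118.00 - 72.80 = 45.20
5. 1.35(118) = 159.30
The largest value is 388.90 kip·ft from combination 3.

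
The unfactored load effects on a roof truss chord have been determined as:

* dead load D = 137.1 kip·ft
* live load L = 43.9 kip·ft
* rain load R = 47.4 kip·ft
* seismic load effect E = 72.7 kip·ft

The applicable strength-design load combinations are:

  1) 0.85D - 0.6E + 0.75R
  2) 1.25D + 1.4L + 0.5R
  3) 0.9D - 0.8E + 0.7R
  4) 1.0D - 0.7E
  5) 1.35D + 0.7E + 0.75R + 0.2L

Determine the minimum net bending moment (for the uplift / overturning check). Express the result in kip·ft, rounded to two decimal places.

86.21 kip·ft

1) 0.85(137.1) - 0.6(72.7) + 0.75(47.4) = 116.54 - 43.62 + 35.55 = 108.47
2) 1.25(137.1) + 1.4(43.9) + 0.5(47.4) = 171.38 + 61.46 + 23.70 = 256.54
3) 0.9(137.1) - 0.8(72.7) + 0.7(47.4) = 123.39 - 58.16 + 33.18 = 98.41
4) 1.0(137.1) - 0.7(72.7) = 137.10 - 50.89 = 86.21
5) 1.35(137.1) + 0.7(72.7) + 0.75(47.4) + 0.2(43.9) = 185.09 + 50.89 + 35.55 + 8.78 = 280.31
Combination 4 gives the minimum: 86.21 kip·ft.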